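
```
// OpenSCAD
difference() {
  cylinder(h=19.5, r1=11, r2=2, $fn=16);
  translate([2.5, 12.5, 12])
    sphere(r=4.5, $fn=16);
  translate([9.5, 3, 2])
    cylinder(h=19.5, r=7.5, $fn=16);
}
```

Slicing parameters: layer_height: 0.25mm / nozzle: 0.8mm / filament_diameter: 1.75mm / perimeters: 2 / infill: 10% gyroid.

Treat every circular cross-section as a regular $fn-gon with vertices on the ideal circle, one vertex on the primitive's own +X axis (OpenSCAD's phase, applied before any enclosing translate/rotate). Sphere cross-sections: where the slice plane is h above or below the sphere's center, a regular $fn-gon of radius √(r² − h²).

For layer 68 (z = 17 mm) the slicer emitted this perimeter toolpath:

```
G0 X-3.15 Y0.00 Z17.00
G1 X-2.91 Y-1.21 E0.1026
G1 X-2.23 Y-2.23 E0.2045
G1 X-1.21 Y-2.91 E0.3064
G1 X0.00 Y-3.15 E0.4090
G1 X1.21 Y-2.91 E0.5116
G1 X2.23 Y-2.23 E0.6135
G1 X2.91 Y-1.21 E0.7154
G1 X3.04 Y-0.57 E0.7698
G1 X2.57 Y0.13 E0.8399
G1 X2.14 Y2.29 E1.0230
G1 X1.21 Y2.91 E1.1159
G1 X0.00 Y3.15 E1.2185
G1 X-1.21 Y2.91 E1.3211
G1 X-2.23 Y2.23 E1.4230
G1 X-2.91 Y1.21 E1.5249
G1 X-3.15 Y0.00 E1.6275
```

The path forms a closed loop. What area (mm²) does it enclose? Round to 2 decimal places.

Apply the shoelace formula to the sequence of (X, Y) vertices; enclosed area = 29.28 mm².

29.28 mm²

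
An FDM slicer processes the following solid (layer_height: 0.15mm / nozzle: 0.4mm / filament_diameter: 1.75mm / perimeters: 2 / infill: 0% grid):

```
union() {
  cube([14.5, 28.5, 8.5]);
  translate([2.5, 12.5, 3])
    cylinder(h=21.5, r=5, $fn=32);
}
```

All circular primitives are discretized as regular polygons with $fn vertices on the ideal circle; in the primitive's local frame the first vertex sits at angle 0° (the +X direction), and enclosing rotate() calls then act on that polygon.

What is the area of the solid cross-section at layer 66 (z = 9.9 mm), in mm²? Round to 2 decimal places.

At z = 9.9 mm: the cube does not reach this height (z outside [0, 8.5]); the r=5 cylinder at (2.5, 12.5) contributes a regular 32-gon of circumradius 5 (area = (32/2)·5.000²·sin(360°/32) = 78.04 mm²); Taking the union: only the r=5 cylinder at (2.5, 12.5) is present, so the union is just that shape — area = 78.04 mm². Overall, the cross-section is a single solid region. Net area = 78.04 mm².

78.04 mm²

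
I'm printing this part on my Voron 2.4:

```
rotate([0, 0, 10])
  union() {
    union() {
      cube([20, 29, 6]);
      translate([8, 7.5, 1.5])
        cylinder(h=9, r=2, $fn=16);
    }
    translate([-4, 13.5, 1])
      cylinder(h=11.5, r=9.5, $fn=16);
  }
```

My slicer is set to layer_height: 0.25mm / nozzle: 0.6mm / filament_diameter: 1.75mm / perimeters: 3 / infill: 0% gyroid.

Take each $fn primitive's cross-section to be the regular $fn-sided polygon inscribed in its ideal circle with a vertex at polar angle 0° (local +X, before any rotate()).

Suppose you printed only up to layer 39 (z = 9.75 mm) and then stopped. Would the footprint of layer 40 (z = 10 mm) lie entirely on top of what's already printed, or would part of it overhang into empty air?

Compare the two slices. At z = 9.75: the cube is absent (z outside [0, 6]); the r=2 cylinder at (8, 7.5) contributes a regular 16-gon of circumradius 2 (area = (16/2)·2.000²·sin(360°/16) = 12.25 mm²); Merging all regions: only the r=2 cylinder at (8, 7.5) is present, so the union is just that shape — area = 12.25 mm²; the r=9.5 cylinder at (-4, 13.5) contributes a regular 16-gon of circumradius 9.5 (area = (16/2)·9.500²·sin(360°/16) = 276.30 mm²); Combining (union): the 2 present regions are separate (no shared area or edge), so areas and boundary lengths simply add and each stays a separate island — area = 288.54 mm²; (rotated 10° about Z; rotation is an isometry so areas/perimeters/island counts are preserved). At z = 10: the cube is absent (z outside [0, 6]); the r=2 cylinder at (8, 7.5) gives a regular 16-gon of circumradius 2 (constant along its height) (area = (16/2)·2.000²·sin(360°/16) = 12.25 mm²); Merging all regions: only the r=2 cylinder at (8, 7.5) is present, so the union is just that shape — area = 12.25 mm²; the r=9.5 cylinder at (-4, 13.5) contributes a regular 16-gon of circumradius 9.5 (area = (16/2)·9.500²·sin(360°/16) = 276.30 mm²); Combining (union): the 2 present regions are separate (no shared area or edge), so areas and boundary lengths simply add and each stays a separate island — area = 288.54 mm²; (rotated 10° about Z; rotation is an isometry so areas/perimeters/island counts are preserved). Checking containment: the cross-section at z = 10 is a subset of the cross-section at z = 9.75.

entirely on top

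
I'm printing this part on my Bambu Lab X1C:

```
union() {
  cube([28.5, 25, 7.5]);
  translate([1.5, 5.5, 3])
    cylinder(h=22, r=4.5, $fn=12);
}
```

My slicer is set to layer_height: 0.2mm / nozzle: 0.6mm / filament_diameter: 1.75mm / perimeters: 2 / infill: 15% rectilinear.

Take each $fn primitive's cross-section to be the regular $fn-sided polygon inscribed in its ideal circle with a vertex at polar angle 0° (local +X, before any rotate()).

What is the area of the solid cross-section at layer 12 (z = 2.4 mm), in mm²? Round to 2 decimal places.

712.50 mm²

At z = 2.4 mm: the cube is present — its section is the full 28.5×25 rectangle (area 712.50 mm²); the cylinder at (1.5, 5.5) does not reach this height (z outside [3, 25]); Combining (union): only the 28.5×25 cube is present, so the union is just that shape — area = 712.50 mm². Overall, the cross-section is a single solid region. Net area = 712.50 mm².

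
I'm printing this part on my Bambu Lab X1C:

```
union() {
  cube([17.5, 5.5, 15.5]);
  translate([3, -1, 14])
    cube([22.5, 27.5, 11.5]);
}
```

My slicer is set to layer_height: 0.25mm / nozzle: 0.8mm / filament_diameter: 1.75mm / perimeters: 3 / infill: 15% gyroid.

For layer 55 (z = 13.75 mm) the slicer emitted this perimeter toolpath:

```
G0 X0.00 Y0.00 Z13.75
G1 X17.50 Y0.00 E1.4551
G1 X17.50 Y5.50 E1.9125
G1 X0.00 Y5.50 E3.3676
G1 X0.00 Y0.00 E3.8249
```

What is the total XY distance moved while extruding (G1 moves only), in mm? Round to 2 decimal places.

Sum the Euclidean lengths of each G1 segment: total = 46.00 mm.

46.00 mm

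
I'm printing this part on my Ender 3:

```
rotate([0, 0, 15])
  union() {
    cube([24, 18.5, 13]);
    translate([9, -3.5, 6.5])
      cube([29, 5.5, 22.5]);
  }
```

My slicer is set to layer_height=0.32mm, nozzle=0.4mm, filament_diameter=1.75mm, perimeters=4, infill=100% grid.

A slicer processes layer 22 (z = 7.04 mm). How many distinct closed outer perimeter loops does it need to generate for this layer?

At z = 7.04 mm: the cube is present — its section is the full 24×18.5 rectangle; the 29×5.5 cube at (9, -3.5) contributes its full rectangle; Taking the union: the regions partially overlap (shared area 30.00 mm²), so overlapping operands fuse into one piece — 1 connected region; (whole slice rotated 15° about Z — lengths, areas and connectivity unchanged). The result has 1 disconnected region.

1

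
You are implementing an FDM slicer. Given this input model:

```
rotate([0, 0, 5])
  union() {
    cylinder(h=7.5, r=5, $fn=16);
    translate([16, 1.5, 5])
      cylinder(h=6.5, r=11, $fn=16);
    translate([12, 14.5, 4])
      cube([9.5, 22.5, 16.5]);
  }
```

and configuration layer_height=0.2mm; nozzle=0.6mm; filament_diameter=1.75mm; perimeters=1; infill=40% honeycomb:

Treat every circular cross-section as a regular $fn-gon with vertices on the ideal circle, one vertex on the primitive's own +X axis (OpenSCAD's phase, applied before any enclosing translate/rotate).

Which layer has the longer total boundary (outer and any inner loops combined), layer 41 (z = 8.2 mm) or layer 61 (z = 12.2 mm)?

layer 41 (z = 8.2 mm)

Layer 41 (z = 8.2): the cylinder is absent (z outside [0, 7.5]); the cylinder at (16, 1.5): section is a regular 16-gon, circumradius r=11 (perimeter = 2·16·11.000·sin(180°/16) = 68.67 mm); the cube at (12, 14.5) (footprint 9.5×22.5) is included at this height (perimeter 64.00 mm); Combining (union): the 2 present regions are separate (no shared area or edge), so areas and boundary lengths simply add and each stays a separate island — boundary = 132.67 mm; (rotated 5° about Z; rotation is an isometry so areas/perimeters/island counts are preserved). So its perimeter = 132.67 mm. Layer 61 (z = 12.2): the cylinder does not reach this height (z outside [0, 7.5]); the cylinder at (16, 1.5) does not reach this height (z outside [5, 11.5]); the cube at (12, 14.5) is present — its section is the full 9.5×22.5 rectangle (perimeter 64.00 mm); Merging all regions: only the 9.5×22.5 cube at (12, 14.5) is present, so the union is just that shape — boundary = 64.00 mm; (rotated 5° about Z; rotation is an isometry so areas/perimeters/island counts are preserved). So its perimeter = 64.00 mm. Layer 41 is larger (132.67 vs 64.00 mm).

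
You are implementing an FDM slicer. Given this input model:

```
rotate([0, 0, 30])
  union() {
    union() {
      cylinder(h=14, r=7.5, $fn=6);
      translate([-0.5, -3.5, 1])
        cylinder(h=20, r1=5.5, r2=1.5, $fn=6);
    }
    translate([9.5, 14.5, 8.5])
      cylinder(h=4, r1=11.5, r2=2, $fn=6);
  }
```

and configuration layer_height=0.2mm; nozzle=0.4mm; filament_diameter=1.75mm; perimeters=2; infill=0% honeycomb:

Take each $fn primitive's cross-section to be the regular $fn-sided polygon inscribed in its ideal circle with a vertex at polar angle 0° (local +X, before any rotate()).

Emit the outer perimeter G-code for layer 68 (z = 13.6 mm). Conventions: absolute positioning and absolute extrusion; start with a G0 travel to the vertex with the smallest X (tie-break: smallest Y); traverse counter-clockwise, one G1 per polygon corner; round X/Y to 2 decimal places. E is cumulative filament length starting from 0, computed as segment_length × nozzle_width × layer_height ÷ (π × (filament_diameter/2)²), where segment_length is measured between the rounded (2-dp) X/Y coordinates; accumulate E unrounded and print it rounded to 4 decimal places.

At z = 13.6 mm: the r=7.5 cylinder gives a regular 6-gon of circumradius 7.5 (constant along its height); the cone at (-0.5, -3.5) (r1=5.5→r2=1.5) has section circumradius 2.980 here — a regular 6-gon; Taking the union: the cone at (-0.5, -3.5) lies entirely inside the r=7.5 cylinder, so the union is just the r=7.5 cylinder — 1 connected region; the cone at (9.5, 14.5) is not intersected at this z (z outside [8.5, 12.5]); Merging all regions: only that combined region is present, so the union is just that shape — 1 connected region; (rotated 30° about Z; rotation is an isometry so areas/perimeters/island counts are preserved). The outline is a single polygon with 6 vertices. Extrusion per mm of travel: 0.4 × 0.2 / (π × 0.875²) = 0.033260. Accumulating E over each segment gives final E = 1.4973.

G0 X-6.50 Y-3.75 Z13.60
G1 X0.00 Y-7.50 E0.2496
G1 X6.50 Y-3.75 E0.4992
G1 X6.50 Y3.75 E0.7486
G1 X0.00 Y7.50 E0.9982
G1 X-6.50 Y3.75 E1.2478
G1 X-6.50 Y-3.75 E1.4973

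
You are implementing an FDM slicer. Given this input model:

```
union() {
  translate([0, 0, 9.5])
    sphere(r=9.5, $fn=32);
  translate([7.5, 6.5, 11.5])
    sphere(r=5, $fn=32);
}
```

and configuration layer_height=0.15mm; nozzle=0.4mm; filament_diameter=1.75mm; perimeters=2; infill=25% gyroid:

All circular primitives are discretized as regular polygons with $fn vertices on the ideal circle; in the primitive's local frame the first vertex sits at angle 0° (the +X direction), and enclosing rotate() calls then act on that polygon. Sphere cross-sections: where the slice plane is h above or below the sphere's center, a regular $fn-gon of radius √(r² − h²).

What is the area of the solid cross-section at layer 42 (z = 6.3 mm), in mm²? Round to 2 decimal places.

249.75 mm²

At z = 6.3 mm: the sphere: section is a regular 32-gon, circumradius = √(r²−h²) = √(9.5²−3.2²) = 8.945 (area = (32/2)·8.945²·sin(360°/32) = 249.75 mm²); the sphere at (7.5, 6.5) does not reach this height (|z−center|=5.200 > r=5); Merging all regions: only the r=9.5 sphere is present, so the union is just that shape — area = 249.75 mm². Overall, the cross-section is a single solid region. Net area = 249.75 mm².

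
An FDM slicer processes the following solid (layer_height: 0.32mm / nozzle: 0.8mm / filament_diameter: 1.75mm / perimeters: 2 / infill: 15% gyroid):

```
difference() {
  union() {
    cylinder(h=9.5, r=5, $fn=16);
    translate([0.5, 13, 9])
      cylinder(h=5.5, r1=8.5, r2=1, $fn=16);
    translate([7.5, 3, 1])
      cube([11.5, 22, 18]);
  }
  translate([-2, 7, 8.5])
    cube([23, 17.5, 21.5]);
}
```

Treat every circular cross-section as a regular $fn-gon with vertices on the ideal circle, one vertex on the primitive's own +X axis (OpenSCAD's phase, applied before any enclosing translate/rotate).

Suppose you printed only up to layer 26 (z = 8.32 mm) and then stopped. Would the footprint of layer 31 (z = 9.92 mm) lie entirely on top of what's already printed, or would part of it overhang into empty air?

Compare the two slices. At z = 8.32: the cylinder: section is a regular 16-gon, circumradius r=5 (area = (16/2)·5.000²·sin(360°/16) = 76.54 mm²); the cone at (0.5, 13) is not intersected at this z (z outside [9, 14.5]); the cube at (7.5, 3) (footprint 11.5×22) is included at this height (area 253.00 mm²); Taking the union: the 2 present regions are separate (no shared area or edge), so areas and boundary lengths simply add and each stays a separate island — area = 329.54 mm²; the cube at (-2, 7) is absent (z outside [8.5, 30]); Subtracting the remaining from the first: none of the subtracted shapes is present at this height, so the result so far is unchanged — area = 329.54 mm². At z = 9.92: the cylinder does not reach this height (z outside [0, 9.5]); the cone at (0.5, 13): at t=0.167 of its height the radius interpolates to r₁+(r₂−r₁)t = 7.245, giving a regular 16-gon of that circumradius (area = (16/2)·7.245²·sin(360°/16) = 160.72 mm²); the cube at (7.5, 3) (footprint 11.5×22) is included at this height (area 253.00 mm²); Taking the union: the regions partially overlap — summed areas 413.72 mm² minus the doubly-counted overlap 0.30 mm² gives 413.41 mm² — area = 413.41 mm²; the cube at (-2, 7) is present — its section is the full 23×17.5 rectangle (area 402.50 mm²); Subtracting the remaining from the first: starting from that combined region (413.41 mm²), the 23×17.5 cube at (-2, 7) partially overlaps it — only the 310.75 mm² overlap (of its 402.50 mm²) is removed, clipping the outline — area = 102.67 mm². Checking containment: at z = 9.92 the cross-section extends beyond the z = 8.32 cross-section by about 50.92 mm².

part overhangs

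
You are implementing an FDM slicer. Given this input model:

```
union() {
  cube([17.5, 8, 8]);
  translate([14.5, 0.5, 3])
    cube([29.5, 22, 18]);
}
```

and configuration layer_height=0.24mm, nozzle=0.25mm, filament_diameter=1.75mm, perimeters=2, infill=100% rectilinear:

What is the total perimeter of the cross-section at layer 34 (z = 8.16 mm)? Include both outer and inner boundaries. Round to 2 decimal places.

At z = 8.16 mm: the cube is absent (z outside [0, 8]); the cube at (14.5, 0.5) (footprint 29.5×22) is included at this height (perimeter 103.00 mm); Taking the union: only the 29.5×22 cube at (14.5, 0.5) is present, so the union is just that shape — boundary = 103.00 mm. Overall, the cross-section is a single solid region. Total boundary length (outer) = 103.00 mm.

103.00 mm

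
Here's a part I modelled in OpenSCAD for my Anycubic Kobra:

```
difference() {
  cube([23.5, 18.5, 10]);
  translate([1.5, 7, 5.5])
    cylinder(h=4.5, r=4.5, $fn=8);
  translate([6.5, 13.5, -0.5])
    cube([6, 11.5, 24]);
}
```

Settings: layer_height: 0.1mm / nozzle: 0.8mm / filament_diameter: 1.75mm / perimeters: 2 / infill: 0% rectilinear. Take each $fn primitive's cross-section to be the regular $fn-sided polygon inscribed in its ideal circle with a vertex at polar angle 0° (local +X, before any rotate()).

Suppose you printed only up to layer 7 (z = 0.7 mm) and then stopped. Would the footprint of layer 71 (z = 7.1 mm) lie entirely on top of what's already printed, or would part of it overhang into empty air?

Compare the two slices. At z = 0.7: the 23.5×18.5 cube contributes its full rectangle (area 434.75 mm²); the cylinder at (1.5, 7) is not intersected at this z (z outside [5.5, 10]); the 6×11.5 cube at (6.5, 13.5) contributes its full rectangle (area 69.00 mm²); Taking the first minus the rest: starting from the 23.5×18.5 cube (434.75 mm²), the 6×11.5 cube at (6.5, 13.5) partially overlaps it — only the 30.00 mm² overlap (of its 69.00 mm²) is removed, clipping the outline — area = 404.75 mm². At z = 7.1: the 23.5×18.5 cube contributes its full rectangle (area 434.75 mm²); the r=4.5 cylinder at (1.5, 7) gives a regular 8-gon of circumradius 4.5 (constant along its height) (area = (8/2)·4.500²·sin(360°/8) = 57.28 mm²); the 6×11.5 cube at (6.5, 13.5) contributes its full rectangle (area 69.00 mm²); Subtracting the remaining from the first: starting from the 23.5×18.5 cube (434.75 mm²), the r=4.5 cylinder at (1.5, 7) partially overlaps it — only the 41.21 mm² overlap (of its 57.28 mm²) is removed, clipping the outline; the 6×11.5 cube at (6.5, 13.5) partially overlaps it — only the 30.00 mm² overlap (of its 69.00 mm²) is removed, clipping the outline — area = 363.54 mm². Checking containment: the cross-section at z = 7.1 is a subset of the cross-section at z = 0.7.

entirely on top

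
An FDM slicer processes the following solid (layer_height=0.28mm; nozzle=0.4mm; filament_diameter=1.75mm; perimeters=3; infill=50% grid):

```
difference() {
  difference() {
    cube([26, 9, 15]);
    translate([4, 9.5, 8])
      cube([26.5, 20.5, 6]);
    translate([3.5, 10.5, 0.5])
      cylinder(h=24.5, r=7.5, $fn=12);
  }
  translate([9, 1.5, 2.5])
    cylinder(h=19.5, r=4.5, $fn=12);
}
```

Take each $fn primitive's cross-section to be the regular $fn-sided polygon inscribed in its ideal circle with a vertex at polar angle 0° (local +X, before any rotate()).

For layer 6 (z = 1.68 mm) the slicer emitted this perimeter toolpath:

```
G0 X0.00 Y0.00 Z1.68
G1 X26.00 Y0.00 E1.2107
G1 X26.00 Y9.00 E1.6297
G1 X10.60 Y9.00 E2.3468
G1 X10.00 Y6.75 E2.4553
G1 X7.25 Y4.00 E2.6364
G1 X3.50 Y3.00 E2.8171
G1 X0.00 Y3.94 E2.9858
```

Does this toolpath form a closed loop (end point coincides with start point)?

Start point (G0): (0.00, 0.00). End point (last G1): the path does not return to the start — open.

no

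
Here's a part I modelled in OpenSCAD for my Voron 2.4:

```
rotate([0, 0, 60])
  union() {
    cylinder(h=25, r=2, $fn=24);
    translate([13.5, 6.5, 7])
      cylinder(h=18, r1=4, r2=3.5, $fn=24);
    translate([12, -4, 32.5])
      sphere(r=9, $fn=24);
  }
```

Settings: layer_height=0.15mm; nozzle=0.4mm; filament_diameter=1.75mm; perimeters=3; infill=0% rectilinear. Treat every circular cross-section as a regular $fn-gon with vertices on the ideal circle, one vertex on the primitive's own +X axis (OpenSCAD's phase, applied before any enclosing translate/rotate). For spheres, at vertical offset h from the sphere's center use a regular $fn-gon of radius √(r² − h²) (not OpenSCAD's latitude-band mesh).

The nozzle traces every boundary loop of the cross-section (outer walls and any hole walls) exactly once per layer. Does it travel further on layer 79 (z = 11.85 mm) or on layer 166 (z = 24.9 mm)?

Layer 79 (z = 11.85): the r=2 cylinder gives a regular 24-gon of circumradius 2 (constant along its height) (perimeter = 2·24·2.000·sin(180°/24) = 12.53 mm); the cone at (13.5, 6.5) (r1=4→r2=3.5) has section circumradius 3.865 here — a regular 24-gon (perimeter = 2·24·3.865·sin(180°/24) = 24.22 mm); the sphere at (12, -4) is not intersected at this z (|z−center|=20.650 > r=9); Taking the union: the 2 present regions are separate (no shared area or edge), so areas and boundary lengths simply add and each stays a separate island — boundary = 36.75 mm; (whole slice rotated 60° about Z — lengths, areas and connectivity unchanged). So its perimeter = 36.75 mm. Layer 166 (z = 24.9): the r=2 cylinder contributes a regular 24-gon of circumradius 2 (perimeter = 2·24·2.000·sin(180°/24) = 12.53 mm); the cone at (13.5, 6.5): at t=0.994 of its height the radius interpolates to r₁+(r₂−r₁)t = 3.503, giving a regular 24-gon of that circumradius (perimeter = 2·24·3.503·sin(180°/24) = 21.95 mm); the sphere at (12, -4): section is a regular 24-gon, circumradius = √(r²−h²) = √(9²−7.6²) = 4.821 (perimeter = 2·24·4.821·sin(180°/24) = 30.20 mm); Merging all regions: the 3 present regions are separate (no shared area or edge), so areas and boundary lengths simply add and each stays a separate island — boundary = 64.68 mm; (rotated 60° about Z; rotation is an isometry so areas/perimeters/island counts are preserved). So its perimeter = 64.68 mm. Layer 166 is larger (64.68 vs 36.75 mm).

layer 166 (z = 24.9 mm)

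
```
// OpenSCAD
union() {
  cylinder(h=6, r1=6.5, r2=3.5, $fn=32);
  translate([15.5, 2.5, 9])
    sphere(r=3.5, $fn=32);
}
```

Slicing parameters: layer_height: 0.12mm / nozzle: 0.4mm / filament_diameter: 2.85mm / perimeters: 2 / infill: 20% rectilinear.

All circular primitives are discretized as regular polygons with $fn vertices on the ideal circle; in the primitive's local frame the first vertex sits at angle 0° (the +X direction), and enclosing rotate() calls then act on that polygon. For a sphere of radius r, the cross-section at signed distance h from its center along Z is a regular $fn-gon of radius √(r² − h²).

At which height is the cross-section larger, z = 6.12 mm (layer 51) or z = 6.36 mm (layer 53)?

layer 53 (z = 6.36 mm)

Layer 51 (z = 6.12): the cone is absent (z outside [0, 6]); the r=3.5 sphere at (15.5, 2.5) contributes a regular 32-gon of circumradius √(3.5²−2.88²) = 1.989 (area = (32/2)·1.989²·sin(360°/32) = 12.35 mm²); Merging all regions: only the r=3.5 sphere at (15.5, 2.5) is present, so the union is just that shape — area = 12.35 mm². So its area = 12.35 mm². Layer 53 (z = 6.36): the cone is not intersected at this z (z outside [0, 6]); the sphere at (15.5, 2.5): section is a regular 32-gon, circumradius = √(r²−h²) = √(3.5²−2.64²) = 2.298 (area = (32/2)·2.298²·sin(360°/32) = 16.48 mm²); Taking the union: only the r=3.5 sphere at (15.5, 2.5) is present, so the union is just that shape — area = 16.48 mm². So its area = 16.48 mm². Layer 53 is larger (16.48 vs 12.35 mm²).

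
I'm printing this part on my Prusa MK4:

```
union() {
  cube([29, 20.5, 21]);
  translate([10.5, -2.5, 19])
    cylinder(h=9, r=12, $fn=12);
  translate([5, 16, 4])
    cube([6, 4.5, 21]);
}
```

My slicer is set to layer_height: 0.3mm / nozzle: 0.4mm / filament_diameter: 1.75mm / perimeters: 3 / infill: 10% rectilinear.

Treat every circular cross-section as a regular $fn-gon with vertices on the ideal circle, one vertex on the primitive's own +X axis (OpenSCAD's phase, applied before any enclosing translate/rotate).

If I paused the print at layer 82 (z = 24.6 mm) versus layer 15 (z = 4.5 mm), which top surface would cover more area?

layer 15 (z = 4.5 mm)

Layer 82 (z = 24.6): the cube does not reach this height (z outside [0, 21]); the r=12 cylinder at (10.5, -2.5) gives a regular 12-gon of circumradius 12 (constant along its height) (area = (12/2)·12.000²·sin(360°/12) = 432.00 mm²); the cube at (5, 16) (footprint 6×4.5) is included at this height (area 27.00 mm²); Merging all regions: the 2 present regions are separate (no shared area or edge), so areas and boundary lengths simply add and each stays a separate island — area = 459.00 mm². So its area = 459.00 mm². Layer 15 (z = 4.5): the 29×20.5 cube contributes its full rectangle (area 594.50 mm²); the cylinder at (10.5, -2.5) does not reach this height (z outside [19, 28]); the 6×4.5 cube at (5, 16) contributes its full rectangle (area 27.00 mm²); Merging all regions: the 6×4.5 cube at (5, 16) lies entirely inside the 29×20.5 cube, so the union is just the 29×20.5 cube — area = 594.50 mm². So its area = 594.50 mm². Layer 15 is larger (594.50 vs 459.00 mm²).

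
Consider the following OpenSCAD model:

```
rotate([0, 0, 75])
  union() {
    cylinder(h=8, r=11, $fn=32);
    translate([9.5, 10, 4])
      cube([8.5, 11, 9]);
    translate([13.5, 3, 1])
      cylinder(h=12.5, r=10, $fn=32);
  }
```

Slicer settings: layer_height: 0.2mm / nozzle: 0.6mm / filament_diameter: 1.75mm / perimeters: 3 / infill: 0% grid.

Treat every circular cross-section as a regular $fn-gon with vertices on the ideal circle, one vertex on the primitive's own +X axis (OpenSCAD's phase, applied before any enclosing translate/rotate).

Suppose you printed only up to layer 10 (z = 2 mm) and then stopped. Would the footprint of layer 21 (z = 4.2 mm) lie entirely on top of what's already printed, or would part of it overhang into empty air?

Compare the two slices. At z = 2: the r=11 cylinder gives a regular 32-gon of circumradius 11 (constant along its height) (area = (32/2)·11.000²·sin(360°/32) = 377.69 mm²); the cube at (9.5, 10) is absent (z outside [4, 13]); the r=10 cylinder at (13.5, 3) contributes a regular 32-gon of circumradius 10 (area = (32/2)·10.000²·sin(360°/32) = 312.14 mm²); Taking the union: the regions partially overlap — summed areas 689.84 mm² minus the doubly-counted overlap 77.23 mm² gives 612.61 mm² — area = 612.61 mm²; (rotated 75° about Z; rotation is an isometry so areas/perimeters/island counts are preserved). At z = 4.2: the r=11 cylinder gives a regular 32-gon of circumradius 11 (constant along its height) (area = (32/2)·11.000²·sin(360°/32) = 377.69 mm²); the cube at (9.5, 10) (footprint 8.5×11) is included at this height (area 93.50 mm²); the r=10 cylinder at (13.5, 3) gives a regular 32-gon of circumradius 10 (constant along its height) (area = (32/2)·10.000²·sin(360°/32) = 312.14 mm²); Taking the union: the regions partially overlap — summed areas 783.34 mm² minus the doubly-counted overlap 99.79 mm² gives 683.55 mm² — area = 683.55 mm²; (whole slice rotated 75° about Z — lengths, areas and connectivity unchanged). Checking containment: at z = 4.2 the cross-section extends beyond the z = 2 cross-section by about 70.94 mm².

part overhangs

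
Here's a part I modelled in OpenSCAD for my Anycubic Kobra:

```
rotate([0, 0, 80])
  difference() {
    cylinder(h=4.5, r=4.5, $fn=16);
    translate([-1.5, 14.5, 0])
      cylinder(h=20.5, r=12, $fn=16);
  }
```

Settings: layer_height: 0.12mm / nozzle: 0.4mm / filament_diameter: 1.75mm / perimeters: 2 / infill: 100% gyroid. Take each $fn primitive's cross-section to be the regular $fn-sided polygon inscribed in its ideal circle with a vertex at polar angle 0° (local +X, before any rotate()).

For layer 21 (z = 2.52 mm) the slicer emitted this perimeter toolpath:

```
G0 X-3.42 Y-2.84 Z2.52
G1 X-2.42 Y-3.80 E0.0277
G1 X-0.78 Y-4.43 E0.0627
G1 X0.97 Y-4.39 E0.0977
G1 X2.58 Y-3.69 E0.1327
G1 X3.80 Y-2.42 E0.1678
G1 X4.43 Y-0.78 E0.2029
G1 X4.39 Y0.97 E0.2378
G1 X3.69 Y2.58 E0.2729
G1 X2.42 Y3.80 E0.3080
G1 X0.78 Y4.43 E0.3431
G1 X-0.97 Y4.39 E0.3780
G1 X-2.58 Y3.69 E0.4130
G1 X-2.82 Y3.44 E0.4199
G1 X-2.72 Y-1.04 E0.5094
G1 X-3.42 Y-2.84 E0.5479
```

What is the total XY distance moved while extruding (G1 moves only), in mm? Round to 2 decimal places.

27.46 mm

Sum the Euclidean lengths of each G1 segment: total = 27.46 mm.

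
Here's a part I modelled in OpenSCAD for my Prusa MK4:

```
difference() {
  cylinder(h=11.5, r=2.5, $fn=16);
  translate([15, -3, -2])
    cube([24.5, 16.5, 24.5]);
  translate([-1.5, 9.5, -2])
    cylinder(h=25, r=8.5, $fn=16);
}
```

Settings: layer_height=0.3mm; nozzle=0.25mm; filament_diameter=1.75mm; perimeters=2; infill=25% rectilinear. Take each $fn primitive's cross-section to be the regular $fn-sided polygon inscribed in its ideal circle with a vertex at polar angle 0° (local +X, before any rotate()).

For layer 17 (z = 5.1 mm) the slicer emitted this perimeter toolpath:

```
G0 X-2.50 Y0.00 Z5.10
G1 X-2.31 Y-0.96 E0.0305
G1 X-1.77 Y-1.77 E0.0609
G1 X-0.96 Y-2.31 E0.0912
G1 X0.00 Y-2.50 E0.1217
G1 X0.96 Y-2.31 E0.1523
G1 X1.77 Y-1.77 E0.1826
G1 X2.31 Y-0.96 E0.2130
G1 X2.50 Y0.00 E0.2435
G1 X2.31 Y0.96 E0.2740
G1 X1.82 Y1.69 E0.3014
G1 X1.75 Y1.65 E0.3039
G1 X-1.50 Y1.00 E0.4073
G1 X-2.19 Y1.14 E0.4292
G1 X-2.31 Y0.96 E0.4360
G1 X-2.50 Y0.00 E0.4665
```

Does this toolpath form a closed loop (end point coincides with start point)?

yes

Start point (G0): (-2.50, 0.00). End point (last G1): the path returns to the start — closed.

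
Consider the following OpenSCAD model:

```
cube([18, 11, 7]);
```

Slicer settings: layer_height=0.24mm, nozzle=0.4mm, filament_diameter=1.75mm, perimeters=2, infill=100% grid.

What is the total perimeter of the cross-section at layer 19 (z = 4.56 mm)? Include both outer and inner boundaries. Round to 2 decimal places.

At z = 4.56 mm: the 18×11 cube contributes its full rectangle (perimeter 58.00 mm). Overall, the cross-section is a single solid region. Total boundary length (outer) = 58.00 mm.

58.00 mm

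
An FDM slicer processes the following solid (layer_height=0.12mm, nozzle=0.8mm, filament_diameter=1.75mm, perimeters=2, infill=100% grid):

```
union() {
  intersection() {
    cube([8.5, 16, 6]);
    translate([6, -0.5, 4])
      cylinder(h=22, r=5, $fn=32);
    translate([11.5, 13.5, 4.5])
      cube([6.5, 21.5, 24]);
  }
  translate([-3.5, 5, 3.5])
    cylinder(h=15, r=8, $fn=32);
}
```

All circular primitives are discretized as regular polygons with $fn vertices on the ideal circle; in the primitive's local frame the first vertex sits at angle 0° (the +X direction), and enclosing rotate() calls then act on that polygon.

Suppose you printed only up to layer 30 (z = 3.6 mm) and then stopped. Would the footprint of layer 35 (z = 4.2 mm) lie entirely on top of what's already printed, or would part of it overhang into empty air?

entirely on top

Compare the two slices. At z = 3.6: the cube (footprint 8.5×16) is included at this height (area 136.00 mm²); the cylinder at (6, -0.5) does not reach this height (z outside [4, 26]); the cube at (11.5, 13.5) is absent (z outside [4.5, 28.5]); Taking the intersection: at least one operand is absent at this height, so nothing remains; the cylinder at (-3.5, 5): section is a regular 32-gon, circumradius r=8 (area = (32/2)·8.000²·sin(360°/32) = 199.77 mm²); Merging all regions: only the r=8 cylinder at (-3.5, 5) is present, so the union is just that shape — area = 199.77 mm². At z = 4.2: the cube (footprint 8.5×16) is included at this height (area 136.00 mm²); the r=5 cylinder at (6, -0.5) gives a regular 32-gon of circumradius 5 (constant along its height) (area = (32/2)·5.000²·sin(360°/32) = 78.04 mm²); the cube at (11.5, 13.5) does not reach this height (z outside [4.5, 28.5]); Taking the intersection: at least one operand is absent at this height, so nothing remains; the r=8 cylinder at (-3.5, 5) contributes a regular 32-gon of circumradius 8 (area = (32/2)·8.000²·sin(360°/32) = 199.77 mm²); Merging all regions: only the r=8 cylinder at (-3.5, 5) is present, so the union is just that shape — area = 199.77 mm². Checking containment: the cross-section at z = 4.2 is a subset of the cross-section at z = 3.6.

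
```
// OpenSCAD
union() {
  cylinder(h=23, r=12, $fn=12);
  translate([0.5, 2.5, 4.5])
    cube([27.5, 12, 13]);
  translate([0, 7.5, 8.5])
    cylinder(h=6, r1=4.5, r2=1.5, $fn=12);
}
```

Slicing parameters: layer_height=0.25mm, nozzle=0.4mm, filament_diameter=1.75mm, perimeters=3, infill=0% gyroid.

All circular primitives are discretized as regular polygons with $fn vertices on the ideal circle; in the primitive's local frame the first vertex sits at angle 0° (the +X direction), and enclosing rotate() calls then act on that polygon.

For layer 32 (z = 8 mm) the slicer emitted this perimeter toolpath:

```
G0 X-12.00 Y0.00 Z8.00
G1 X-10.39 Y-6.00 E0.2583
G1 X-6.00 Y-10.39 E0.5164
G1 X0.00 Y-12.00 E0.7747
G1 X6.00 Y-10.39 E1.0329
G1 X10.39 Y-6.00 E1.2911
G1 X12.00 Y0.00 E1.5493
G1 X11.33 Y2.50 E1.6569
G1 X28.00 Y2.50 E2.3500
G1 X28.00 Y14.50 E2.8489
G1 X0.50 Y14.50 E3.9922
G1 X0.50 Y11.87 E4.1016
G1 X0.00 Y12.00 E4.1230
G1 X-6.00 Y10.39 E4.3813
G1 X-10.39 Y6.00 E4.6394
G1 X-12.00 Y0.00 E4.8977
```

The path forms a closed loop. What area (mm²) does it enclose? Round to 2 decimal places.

Apply the shoelace formula to the sequence of (X, Y) vertices; enclosed area = 687.81 mm².

687.81 mm²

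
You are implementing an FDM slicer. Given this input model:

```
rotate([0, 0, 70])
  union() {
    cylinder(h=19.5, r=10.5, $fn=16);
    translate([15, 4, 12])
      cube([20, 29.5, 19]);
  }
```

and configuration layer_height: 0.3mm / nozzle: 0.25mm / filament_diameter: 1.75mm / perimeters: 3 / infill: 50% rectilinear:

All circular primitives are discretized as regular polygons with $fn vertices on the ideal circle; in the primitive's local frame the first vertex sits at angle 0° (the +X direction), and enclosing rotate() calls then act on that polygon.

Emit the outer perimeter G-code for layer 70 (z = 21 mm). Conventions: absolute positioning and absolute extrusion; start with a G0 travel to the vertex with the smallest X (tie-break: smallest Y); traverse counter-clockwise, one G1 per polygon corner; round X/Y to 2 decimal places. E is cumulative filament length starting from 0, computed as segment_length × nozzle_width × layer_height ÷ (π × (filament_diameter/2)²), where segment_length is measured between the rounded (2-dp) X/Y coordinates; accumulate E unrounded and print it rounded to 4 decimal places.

At z = 21 mm: the cylinder is absent (z outside [0, 19.5]); the 20×29.5 cube at (15, 4) contributes its full rectangle; Taking the union: only the 20×29.5 cube at (15, 4) is present, so the union is just that shape — 1 connected region; (rotated 70° about Z; rotation is an isometry so areas/perimeters/island counts are preserved). The outline is a single polygon with 4 vertices. Extrusion per mm of travel: 0.25 × 0.3 / (π × 0.875²) = 0.031181. Accumulating E over each segment gives final E = 3.0873.

G0 X-26.35 Y25.55 Z21.00
G1 X1.37 Y15.46 E0.9198
G1 X8.21 Y34.26 E1.5436
G1 X-19.51 Y44.35 E2.4635
G1 X-26.35 Y25.55 E3.0873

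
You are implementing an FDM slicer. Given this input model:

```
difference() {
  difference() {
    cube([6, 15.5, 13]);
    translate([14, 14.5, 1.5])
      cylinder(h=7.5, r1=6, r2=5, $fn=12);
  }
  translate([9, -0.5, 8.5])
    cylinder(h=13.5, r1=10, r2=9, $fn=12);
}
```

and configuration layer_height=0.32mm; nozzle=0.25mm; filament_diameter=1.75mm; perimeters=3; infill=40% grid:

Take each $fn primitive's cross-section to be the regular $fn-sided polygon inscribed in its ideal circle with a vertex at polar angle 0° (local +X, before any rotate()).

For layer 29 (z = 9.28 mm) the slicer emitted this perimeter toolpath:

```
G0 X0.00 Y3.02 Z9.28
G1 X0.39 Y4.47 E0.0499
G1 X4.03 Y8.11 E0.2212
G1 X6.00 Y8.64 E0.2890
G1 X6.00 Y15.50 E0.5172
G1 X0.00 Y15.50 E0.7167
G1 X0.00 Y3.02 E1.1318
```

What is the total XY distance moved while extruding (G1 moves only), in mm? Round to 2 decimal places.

Sum the Euclidean lengths of each G1 segment: total = 34.03 mm.

34.03 mm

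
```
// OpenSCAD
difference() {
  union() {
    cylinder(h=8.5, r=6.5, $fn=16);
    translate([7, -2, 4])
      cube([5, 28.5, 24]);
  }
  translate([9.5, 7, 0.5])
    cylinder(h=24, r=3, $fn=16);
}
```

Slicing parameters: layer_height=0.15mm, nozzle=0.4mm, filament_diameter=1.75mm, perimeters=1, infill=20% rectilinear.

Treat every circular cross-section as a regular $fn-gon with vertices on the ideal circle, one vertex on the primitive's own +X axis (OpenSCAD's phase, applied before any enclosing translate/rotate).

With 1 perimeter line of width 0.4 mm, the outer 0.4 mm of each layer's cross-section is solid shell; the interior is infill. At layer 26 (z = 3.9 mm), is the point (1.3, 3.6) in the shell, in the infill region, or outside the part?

infill

At z = 3.9 mm: the r=6.5 cylinder gives a regular 16-gon of circumradius 6.5 (constant along its height); the cube at (7, -2) is absent (z outside [4, 28]); Combining (union): only the r=6.5 cylinder is present, so the union is just that shape — 1 connected region; the cylinder at (9.5, 7): section is a regular 16-gon, circumradius r=3; Subtracting the remaining from the first: starting from the result so far, the r=3 cylinder at (9.5, 7) misses the remaining region (no effect) — 1 connected region. Overall, the cross-section is a single solid region. The nearest boundary edge runs (0.00, 6.50)→(2.49, 6.01); distance from the point to it = 2.59 mm. The point is inside the cross-section and 2.59 mm from the nearest boundary — more than the 0.4 mm shell width (1 × 0.4), so it's in the infill interior.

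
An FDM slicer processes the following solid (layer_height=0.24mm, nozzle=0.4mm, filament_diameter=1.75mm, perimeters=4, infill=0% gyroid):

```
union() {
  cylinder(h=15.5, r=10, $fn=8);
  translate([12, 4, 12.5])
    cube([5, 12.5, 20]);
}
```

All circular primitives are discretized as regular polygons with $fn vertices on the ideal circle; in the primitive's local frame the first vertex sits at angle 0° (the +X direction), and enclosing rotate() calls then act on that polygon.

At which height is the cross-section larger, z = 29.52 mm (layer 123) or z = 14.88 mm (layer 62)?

Layer 123 (z = 29.52): the cylinder is absent (z outside [0, 15.5]); the cube at (12, 4) (footprint 5×12.5) is included at this height (area 62.50 mm²); Combining (union): only the 5×12.5 cube at (12, 4) is present, so the union is just that shape — area = 62.50 mm². So its area = 62.50 mm². Layer 62 (z = 14.88): the r=10 cylinder contributes a regular 8-gon of circumradius 10 (area = (8/2)·10.000²·sin(360°/8) = 282.84 mm²); the cube at (12, 4) (footprint 5×12.5) is included at this height (area 62.50 mm²); Combining (union): the 2 present regions are separate (no shared area or edge), so areas and boundary lengths simply add and each stays a separate island — area = 345.34 mm². So its area = 345.34 mm². Layer 62 is larger (345.34 vs 62.50 mm²).

layer 62 (z = 14.88 mm)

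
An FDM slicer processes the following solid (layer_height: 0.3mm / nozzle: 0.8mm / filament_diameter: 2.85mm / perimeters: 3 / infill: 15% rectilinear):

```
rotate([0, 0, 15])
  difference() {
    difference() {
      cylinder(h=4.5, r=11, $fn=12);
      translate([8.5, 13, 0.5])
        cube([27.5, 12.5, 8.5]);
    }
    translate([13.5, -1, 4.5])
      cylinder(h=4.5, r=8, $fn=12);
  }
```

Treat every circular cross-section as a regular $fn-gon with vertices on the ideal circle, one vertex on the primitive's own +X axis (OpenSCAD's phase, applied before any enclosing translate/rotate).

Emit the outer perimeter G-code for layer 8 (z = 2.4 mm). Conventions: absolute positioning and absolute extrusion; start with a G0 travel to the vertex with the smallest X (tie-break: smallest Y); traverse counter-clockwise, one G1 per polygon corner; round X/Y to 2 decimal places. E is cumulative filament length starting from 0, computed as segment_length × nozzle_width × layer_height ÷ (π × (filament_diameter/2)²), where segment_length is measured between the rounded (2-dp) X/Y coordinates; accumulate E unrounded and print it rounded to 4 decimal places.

At z = 2.4 mm: the cylinder: section is a regular 12-gon, circumradius r=11; the cube at (8.5, 13) is present — its section is the full 27.5×12.5 rectangle; Taking the first minus the rest: starting from the r=11 cylinder, the 27.5×12.5 cube at (8.5, 13) misses the remaining region (no effect) — 1 connected region; the cylinder at (13.5, -1) is not intersected at this z (z outside [4.5, 9]); Taking the first minus the rest: none of the subtracted shapes is present at this height, so the result so far is unchanged — 1 connected region; (whole slice rotated 15° about Z — lengths, areas and connectivity unchanged). The outline is a single polygon with 12 vertices. Extrusion per mm of travel: 0.8 × 0.3 / (π × 1.425²) = 0.037621. Accumulating E over each segment gives final E = 2.5716.

G0 X-10.63 Y-2.85 Z2.40
G1 X-7.78 Y-7.78 E0.2142
G1 X-2.85 Y-10.63 E0.4285
G1 X2.85 Y-10.63 E0.6429
G1 X7.78 Y-7.78 E0.8571
G1 X10.63 Y-2.85 E1.0714
G1 X10.63 Y2.85 E1.2858
G1 X7.78 Y7.78 E1.5000
G1 X2.85 Y10.63 E1.7143
G1 X-2.85 Y10.63 E1.9287
G1 X-7.78 Y7.78 E2.1430
G1 X-10.63 Y2.85 E2.3572
G1 X-10.63 Y-2.85 E2.5716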